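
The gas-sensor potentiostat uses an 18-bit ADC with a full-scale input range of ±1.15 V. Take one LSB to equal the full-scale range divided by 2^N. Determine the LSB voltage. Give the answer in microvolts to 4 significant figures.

8.774 µV

Span: 1.15 V − (-1.15 V) = 2.3 V.
There are 2^18 = 262144 steps.
Step size = 2.3/262144 V = 8.774 µV.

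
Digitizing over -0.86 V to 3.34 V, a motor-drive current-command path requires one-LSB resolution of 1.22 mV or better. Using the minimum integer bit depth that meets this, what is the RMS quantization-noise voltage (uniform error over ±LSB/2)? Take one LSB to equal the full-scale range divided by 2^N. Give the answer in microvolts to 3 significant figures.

Range = 3.34 − (-0.86) = 4.2 V.
4.2 V / 1.22 mV = 3443. Since 2^11 = 2048 and 2^12 = 4096, N = 12.
One LSB is 4.2 V / 4096 = 1.0254 mV.
RMS noise = LSB/√12 = 296 µV.

296 µV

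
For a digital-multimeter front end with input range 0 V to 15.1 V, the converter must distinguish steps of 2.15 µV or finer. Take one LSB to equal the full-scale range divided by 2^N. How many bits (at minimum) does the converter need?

23 bits

Range is 15.1 V.
Need 2^N ≥ 15.1 V / 2.15 µV = 7.023e6 → N_min = 23.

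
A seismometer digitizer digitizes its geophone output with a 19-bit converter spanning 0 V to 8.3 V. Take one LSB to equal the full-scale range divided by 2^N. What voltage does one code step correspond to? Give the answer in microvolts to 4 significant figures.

Range is 8.3 V.
Number of codes = 2^19 = 524288.
Step size = 8.3/524288 V = 15.83 µV.

15.83 µV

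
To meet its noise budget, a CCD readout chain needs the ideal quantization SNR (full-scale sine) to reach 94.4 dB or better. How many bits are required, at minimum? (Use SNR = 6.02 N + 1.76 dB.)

N ≥ (94.4 − 1.76)/6.02 = 15.389 → N_min = 16.

16 bits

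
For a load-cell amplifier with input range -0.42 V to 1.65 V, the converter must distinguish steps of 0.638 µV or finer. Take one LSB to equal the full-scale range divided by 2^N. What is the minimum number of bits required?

22 bits

Span: 1.65 V − (-0.42 V) = 2.07 V.
2.07 V / 0.638 µV = 3.245e6. Since 2^21 = 2097152 and 2^22 = 4194304, N = 22.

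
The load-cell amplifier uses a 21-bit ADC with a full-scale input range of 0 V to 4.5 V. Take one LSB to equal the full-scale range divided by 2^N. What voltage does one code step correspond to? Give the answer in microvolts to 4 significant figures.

Full-scale range = 4.5 V.
There are 2^21 = 2097152 steps.
LSB = 4.5 V ÷ 2^21 = 4.5/2097152 V = 2.146 µV.

2.146 µV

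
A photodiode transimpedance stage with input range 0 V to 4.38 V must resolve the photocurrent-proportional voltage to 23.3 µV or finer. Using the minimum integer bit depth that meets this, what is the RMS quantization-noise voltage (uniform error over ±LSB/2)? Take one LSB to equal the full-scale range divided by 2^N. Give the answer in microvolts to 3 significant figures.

Span = 4.38 V.
Levels needed ≥ 4.38/23.3 µV = 188000. 2^18 = 262144 suffices, so N_min = 18.
Step size = 4.38/262144 V = 16.708 µV.
RMS noise = LSB/√12 = 4.82 µV.

4.82 µV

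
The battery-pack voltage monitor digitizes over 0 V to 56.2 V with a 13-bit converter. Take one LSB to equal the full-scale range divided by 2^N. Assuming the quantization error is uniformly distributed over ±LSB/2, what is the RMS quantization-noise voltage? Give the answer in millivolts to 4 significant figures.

Range is 56.2 V.
One LSB is 56.2 V / 8192 = 6.86035 mV.
For a uniform distribution on [−LSB/2, +LSB/2], V_rms = LSB/√12 = 6.86035 mV/3.4641 = 1.980 mV.

1.980 mV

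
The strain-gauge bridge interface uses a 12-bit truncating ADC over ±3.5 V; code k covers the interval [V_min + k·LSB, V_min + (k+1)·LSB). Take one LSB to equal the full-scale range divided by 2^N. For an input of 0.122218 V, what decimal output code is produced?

2119

The full-scale span is 3.5 − (-3.5) = 7 V. LSB = 7 V / 2^12 ≈ 1.709 mV.
(V_in − V_min) × 2^12/range = (0.122218 − (-3.5)) × 4096/7 = 2119.515.
Floor → code = 2119.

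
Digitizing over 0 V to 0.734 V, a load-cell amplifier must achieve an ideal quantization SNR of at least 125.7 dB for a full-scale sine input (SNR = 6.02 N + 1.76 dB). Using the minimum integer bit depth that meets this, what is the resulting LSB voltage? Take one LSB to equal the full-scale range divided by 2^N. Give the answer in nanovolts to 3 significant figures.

Range is 0.734 V.
Required N = ⌈(125.7 − 1.76)/6.02⌉ = ⌈20.588⌉ = 21.
LSB = 0.734 V ÷ 2^21 = 0.734/2097152 V = 350 nV.

350 nV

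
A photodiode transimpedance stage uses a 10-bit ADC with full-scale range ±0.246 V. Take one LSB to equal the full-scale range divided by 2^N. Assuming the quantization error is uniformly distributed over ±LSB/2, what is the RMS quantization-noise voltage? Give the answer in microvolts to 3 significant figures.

The full-scale span is 0.246 − (-0.246) = 0.492 V.
LSB = 0.492 V ÷ 2^10 = 0.492/1024 V = 480.47 µV.
RMS of a uniform error over width LSB is LSB/√12 = 139 µV.

139 µV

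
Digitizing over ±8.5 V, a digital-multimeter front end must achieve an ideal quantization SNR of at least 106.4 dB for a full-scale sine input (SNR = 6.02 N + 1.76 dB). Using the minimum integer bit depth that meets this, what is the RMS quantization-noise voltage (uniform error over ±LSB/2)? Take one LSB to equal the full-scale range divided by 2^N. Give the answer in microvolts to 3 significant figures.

18.7 µV

Span: 8.5 V − (-8.5 V) = 17 V.
N ≥ (106.4 − 1.76)/6.02 = 17.382 → N_min = 18.
LSB = 17 V ÷ 2^18 = 17/262144 V = 64.850 µV.
V_rms = LSB/√12 = 18.7 µV.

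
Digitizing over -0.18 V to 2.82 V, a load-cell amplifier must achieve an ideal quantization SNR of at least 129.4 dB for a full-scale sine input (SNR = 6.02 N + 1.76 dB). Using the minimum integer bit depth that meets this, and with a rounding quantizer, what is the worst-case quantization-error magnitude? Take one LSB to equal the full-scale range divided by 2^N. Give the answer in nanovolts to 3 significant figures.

358 nV

The full-scale span is 2.82 − (-0.18) = 3 V.
Required N = ⌈(129.4 − 1.76)/6.02⌉ = ⌈21.203⌉ = 22.
Step size = 3/4194304 V = 0.71526 µV.
|e|_max = LSB/2 = 358 nV.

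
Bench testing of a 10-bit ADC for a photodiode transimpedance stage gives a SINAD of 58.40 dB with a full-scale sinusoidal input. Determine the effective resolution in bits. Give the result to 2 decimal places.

9.41 bits

ENOB = (SINAD − 1.76) / 6.02 = (58.40 − 1.76) / 6.02 = 56.64 / 6.02 = 9.4086.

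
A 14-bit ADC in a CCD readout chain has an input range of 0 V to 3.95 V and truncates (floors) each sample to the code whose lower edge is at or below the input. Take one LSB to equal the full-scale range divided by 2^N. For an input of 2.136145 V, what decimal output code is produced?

8860

Span = 3.95 V. LSB = 3.95 V / 2^14 ≈ 241.1 µV.
V_in − V_min = 2.136145 − (0) = 2.136145 V.
Divide by LSB: 2.136145 × 16384/3.95 = 8860.4050.
Truncating gives code 8860.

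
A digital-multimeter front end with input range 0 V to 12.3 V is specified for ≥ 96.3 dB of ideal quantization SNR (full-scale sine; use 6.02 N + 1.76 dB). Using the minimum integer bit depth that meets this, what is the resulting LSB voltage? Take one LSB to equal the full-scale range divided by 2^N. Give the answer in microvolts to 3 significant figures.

Full-scale range = 12.3 V.
Solving 6.02 N ≥ 96.3 − 1.76: N ≥ 15.704. Round up → N = 16.
Step size = 12.3/65536 V = 188 µV.

188 µV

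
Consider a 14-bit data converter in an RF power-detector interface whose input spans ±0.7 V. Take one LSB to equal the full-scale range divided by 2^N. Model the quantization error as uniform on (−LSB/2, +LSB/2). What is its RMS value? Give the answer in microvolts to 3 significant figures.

24.7 µV

Span: 0.7 V − (-0.7 V) = 1.4 V.
Step size = 1.4/16384 V = 85.449 µV.
σ_q = LSB/√12 = 85.449 µV/3.4641 = 24.7 µV.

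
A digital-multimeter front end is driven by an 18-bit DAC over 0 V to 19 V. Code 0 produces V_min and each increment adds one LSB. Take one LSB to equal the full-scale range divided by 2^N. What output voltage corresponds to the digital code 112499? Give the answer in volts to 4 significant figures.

Full-scale range = 19 V. LSB = 19 V / 2^18.
V_out = V_min + code × LSB = 0 V + 112499 × 19 V / 262144
      = 0 + 8.15384 = 8.15384 V.

8.154 V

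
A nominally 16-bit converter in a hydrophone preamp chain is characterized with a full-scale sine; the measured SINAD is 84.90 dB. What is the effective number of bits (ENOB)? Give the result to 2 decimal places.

ENOB = (84.90 − 1.76)/6.02 = 13.8106 bits.

13.81 bits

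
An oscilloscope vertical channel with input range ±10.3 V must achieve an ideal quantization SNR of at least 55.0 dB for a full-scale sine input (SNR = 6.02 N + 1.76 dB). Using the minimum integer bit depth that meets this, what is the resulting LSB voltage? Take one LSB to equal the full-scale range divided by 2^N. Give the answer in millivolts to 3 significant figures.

40.2 mV

Span: 10.3 V − (-10.3 V) = 20.6 V.
Required N = ⌈(55.0 − 1.76)/6.02⌉ = ⌈8.844⌉ = 9.
Step size = 20.6/512 V = 40.2 mV.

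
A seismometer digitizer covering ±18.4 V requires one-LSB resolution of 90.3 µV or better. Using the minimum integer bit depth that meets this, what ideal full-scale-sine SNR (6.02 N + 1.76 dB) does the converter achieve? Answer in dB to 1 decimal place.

116.1 dB

Range = 18.4 − (-18.4) = 36.8 V.
Need 2^N ≥ 36.8 V / 90.3 µV = 407500 → N_min = 19.
6.02(19) + 1.76 = 116.14 dB.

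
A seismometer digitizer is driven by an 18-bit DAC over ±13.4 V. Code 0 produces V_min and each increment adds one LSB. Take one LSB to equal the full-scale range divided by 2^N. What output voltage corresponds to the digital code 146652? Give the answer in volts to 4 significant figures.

Range = 13.4 − (-13.4) = 26.8 V. LSB = 26.8 V / 2^18.
Output = V_min + (146652/262144) × range = -13.4 + 0.559433 × 26.8 V
      = -13.4 V + 14.9928 V = 1.59280 V.

1.593 V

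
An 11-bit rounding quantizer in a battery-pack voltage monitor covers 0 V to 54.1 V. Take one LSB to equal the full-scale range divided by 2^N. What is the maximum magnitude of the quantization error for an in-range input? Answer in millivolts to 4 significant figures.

Span = 54.1 V.
LSB = 54.1 V / 2^11 = 26.4160 mV.
A rounding quantizer has |error| ≤ LSB/2 = 13.21 mV.

13.21 mV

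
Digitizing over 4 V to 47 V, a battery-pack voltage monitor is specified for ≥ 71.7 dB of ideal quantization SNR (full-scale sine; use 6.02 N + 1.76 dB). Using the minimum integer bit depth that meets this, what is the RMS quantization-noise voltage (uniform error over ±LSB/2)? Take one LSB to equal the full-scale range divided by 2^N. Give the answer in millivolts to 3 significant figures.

Range = 47 − (4) = 43 V.
6.02 N + 1.76 ≥ 71.7 gives N ≥ 11.618, so the minimum integer is 12.
LSB = 43 V / 2^12 = 10.498 mV.
σ_q = LSB/√12 = 10.498 mV/3.4641 = 3.03 mV.

3.03 mV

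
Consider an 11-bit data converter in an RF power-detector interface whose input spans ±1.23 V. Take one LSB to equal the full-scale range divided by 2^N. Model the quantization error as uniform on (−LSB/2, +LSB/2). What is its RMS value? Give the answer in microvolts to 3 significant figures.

347 µV

Range = 1.23 − (-1.23) = 2.46 V.
One LSB is 2.46 V / 2048 = 1.2012 mV.
σ_q = LSB/√12 = 1.2012 mV/3.4641 = 347 µV.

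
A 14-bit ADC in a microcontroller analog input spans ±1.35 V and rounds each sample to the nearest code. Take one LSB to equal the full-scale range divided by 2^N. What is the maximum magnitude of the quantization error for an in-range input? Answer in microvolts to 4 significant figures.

82.40 µV

Span: 1.35 V − (-1.35 V) = 2.7 V.
Step size = 2.7/16384 V = 164.795 µV.
Worst-case error for round-to-nearest is half an LSB: 82.40 µV.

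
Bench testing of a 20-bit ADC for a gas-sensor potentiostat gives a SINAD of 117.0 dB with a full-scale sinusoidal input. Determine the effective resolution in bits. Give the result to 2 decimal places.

(117.0 − 1.76) / 6.02 = 115.24/6.02 = 19.1429 effective bits.

19.14 bits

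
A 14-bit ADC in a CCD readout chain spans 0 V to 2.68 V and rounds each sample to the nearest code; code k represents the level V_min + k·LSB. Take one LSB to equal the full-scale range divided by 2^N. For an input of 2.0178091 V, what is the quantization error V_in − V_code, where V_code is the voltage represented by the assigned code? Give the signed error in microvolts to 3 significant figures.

Span = 2.68 V. LSB = 2.68 V / 2^14 ≈ 163.6 µV.
(2.0178091 − (0)) / LSB = 2.0178091 × 16384/2.68 = 12335.7404. Nearest integer: k = 12336.
V_code = V_min + k × range/2^14 = 0 + 12336 × 2.68/16384 = 2.0178515625 V.
e = 2.0178091 − (2.0178515625) = −42.5 µV.

−42.5 µV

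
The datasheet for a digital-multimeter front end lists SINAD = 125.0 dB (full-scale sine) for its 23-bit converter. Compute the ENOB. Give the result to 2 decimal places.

Inverting SNR = 6.02 N + 1.76: N_eff = (125.0 − 1.76)/6.02 = 20.4718.

20.47 bits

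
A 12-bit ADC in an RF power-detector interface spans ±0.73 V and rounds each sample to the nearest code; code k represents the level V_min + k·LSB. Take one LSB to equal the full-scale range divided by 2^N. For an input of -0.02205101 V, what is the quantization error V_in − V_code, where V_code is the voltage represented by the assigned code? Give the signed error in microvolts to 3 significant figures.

+48.6 µV

Range = 0.73 − (-0.73) = 1.46 V. LSB = 1.46 V / 2^12 ≈ 356.4 µV.
(V_in − V_min)/LSB = (-0.02205101 − (-0.73)) × 4096/1.46 = 1986.1363 → nearest code k = 1986.
Reconstructed level: -0.73 + 1986 × 1.46/4096 V = -0.02209960938 V.
e = -0.02205101 − (-0.02209960938) = +48.6 µV.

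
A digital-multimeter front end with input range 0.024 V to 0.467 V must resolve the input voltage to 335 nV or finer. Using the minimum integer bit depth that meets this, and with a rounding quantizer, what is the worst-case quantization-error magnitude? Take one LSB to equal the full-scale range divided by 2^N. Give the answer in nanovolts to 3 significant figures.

106 nV

Full-scale range = 0.467 V − (0.024 V) = 0.443 V.
0.443 V / 335 nV = 1.322e6. Since 2^20 = 1048576 and 2^21 = 2097152, N = 21.
Step size = 0.443/2097152 V = 211.24 nV.
Max error for round-to-nearest is LSB/2 = 106 nV.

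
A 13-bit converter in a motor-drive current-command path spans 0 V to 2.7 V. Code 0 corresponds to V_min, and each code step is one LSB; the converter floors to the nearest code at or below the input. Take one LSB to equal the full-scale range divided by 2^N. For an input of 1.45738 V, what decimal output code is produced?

4421

Range is 2.7 V. LSB = 2.7 V / 2^13 ≈ 329.6 µV.
code = ⌊(V_in − V_min)/LSB⌋ = ⌊(V_in − V_min) × 2^13 / range⌋
     = ⌊(1.45738 − (0)) × 8192 / 2.7⌋ = ⌊1.45738 × 8192/2.7⌋
     = ⌊4421.799⌋ = 4421.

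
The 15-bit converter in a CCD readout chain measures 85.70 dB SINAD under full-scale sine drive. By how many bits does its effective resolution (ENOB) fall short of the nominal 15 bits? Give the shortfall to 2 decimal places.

Effective bits = (85.70 − 1.76)/6.02 = 13.9435.
Shortfall = 15 − 13.9435 = 1.0565 bits.

1.06 bits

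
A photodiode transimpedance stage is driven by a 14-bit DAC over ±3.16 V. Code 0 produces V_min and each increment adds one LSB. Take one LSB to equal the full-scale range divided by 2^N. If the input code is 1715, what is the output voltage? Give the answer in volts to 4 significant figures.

-2.498 V

The full-scale span is 3.16 − (-3.16) = 6.32 V. LSB = 6.32 V / 2^14.
V_out = -3.16 + 1715 × (6.32/16384) V
      = -3.16 V + 0.661548 V = -2.49845 V.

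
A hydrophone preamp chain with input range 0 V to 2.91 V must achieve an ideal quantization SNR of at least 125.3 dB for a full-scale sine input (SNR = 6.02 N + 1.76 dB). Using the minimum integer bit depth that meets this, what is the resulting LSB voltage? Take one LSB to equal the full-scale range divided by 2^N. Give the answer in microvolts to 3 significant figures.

1.39 µV

Span = 2.91 V.
Solving 6.02 N ≥ 125.3 − 1.76: N ≥ 20.522. Round up → N = 21.
Step size = 2.91/2097152 V = 1.39 µV.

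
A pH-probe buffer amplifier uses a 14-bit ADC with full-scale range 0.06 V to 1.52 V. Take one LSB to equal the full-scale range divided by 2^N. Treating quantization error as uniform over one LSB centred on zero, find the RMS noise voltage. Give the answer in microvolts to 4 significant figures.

Span: 1.52 V − (0.06 V) = 1.46 V.
LSB = 1.46 V ÷ 2^14 = 1.46/16384 V = 89.1113 µV.
V_rms = LSB/√12 = 89.1113 µV / √12 = 25.72 µV.

25.72 µV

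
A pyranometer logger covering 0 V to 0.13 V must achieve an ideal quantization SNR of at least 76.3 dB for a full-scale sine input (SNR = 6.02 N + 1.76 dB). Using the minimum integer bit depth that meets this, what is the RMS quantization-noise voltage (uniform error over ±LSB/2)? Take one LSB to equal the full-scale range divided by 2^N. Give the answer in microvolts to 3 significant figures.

4.58 µV

Range is 0.13 V.
Solving 6.02 N ≥ 76.3 − 1.76: N ≥ 12.382. Round up → N = 13.
One LSB is 0.13 V / 8192 = 15.869 µV.
RMS noise = LSB/√12 = 4.58 µV.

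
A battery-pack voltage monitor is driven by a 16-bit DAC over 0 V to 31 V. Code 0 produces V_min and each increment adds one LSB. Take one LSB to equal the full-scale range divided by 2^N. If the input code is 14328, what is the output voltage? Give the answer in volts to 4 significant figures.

V_FS = 31 V. LSB = 31 V / 2^16.
V_out = 0 + 14328 × (31/65536) V
      = 0 + 6.77747 = 6.77747 V.

6.777 V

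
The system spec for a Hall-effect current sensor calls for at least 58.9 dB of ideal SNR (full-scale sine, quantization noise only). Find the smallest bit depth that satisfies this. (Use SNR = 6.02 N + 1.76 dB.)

10 bits

N ≥ (58.9 − 1.76)/6.02 = 9.492 → N_min = 10.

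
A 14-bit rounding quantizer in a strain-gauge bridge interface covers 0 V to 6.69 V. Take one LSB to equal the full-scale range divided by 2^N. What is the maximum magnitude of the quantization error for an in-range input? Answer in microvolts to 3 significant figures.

204 µV

V_FS = 6.69 V.
One LSB is 6.69 V / 16384 = 408.33 µV.
A rounding quantizer has |error| ≤ LSB/2 = 204 µV.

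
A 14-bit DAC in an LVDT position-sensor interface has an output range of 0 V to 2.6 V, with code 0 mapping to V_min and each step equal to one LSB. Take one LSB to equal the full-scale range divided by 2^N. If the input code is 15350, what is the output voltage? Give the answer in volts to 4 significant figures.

2.436 V

V_FS = 2.6 V. LSB = 2.6 V / 2^14.
V_out = V_min + code × LSB = 0 V + 15350 × 2.6 V / 16384
      = 0 V + 2.43591 V = 2.43591 V.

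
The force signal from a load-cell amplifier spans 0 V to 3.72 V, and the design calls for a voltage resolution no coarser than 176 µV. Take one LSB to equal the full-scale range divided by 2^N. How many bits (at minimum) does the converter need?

15 bits

V_FS = 3.72 V.
Levels needed ≥ 3.72/176 µV = 21140. 2^15 = 32768 suffices, so N_min = 15.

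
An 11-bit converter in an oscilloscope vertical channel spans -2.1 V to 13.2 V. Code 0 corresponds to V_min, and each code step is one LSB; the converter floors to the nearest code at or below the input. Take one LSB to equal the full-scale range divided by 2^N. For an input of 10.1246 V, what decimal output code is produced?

Full-scale range = 13.2 V − (-2.1 V) = 15.3 V. LSB = 15.3 V / 2^11 ≈ 7.471 mV.
code = ⌊(V_in − V_min)/LSB⌋ = ⌊(V_in − V_min) × 2^11 / range⌋
     = ⌊(10.1246 − (-2.1)) × 2048 / 15.3⌋ = ⌊12.2246 × 2048/15.3⌋
     = ⌊1636.339⌋ = 1636.

1636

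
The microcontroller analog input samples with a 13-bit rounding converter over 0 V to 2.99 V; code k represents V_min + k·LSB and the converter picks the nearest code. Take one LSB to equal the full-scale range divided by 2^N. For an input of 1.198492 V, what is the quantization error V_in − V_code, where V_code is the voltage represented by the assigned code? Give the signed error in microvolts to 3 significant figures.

−136 µV

Range is 2.99 V. LSB = 2.99 V / 2^13 ≈ 365.0 µV.
Position in LSBs: (1.198492 − (0)) × 8192/2.99 = 3283.6276; rounding gives k = 3284.
Reconstructed level: 0 + 3284 × 2.99/8192 V = 1.198627930 V.
Error = V_in − V_code = 1.198492 − (1.198627930) = −136 µV.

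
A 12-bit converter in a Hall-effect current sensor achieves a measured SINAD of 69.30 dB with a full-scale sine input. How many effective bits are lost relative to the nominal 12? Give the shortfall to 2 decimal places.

0.78 bits

Effective bits = (69.30 − 1.76)/6.02 = 11.2193.
Lost resolution: 12 − 11.2193 = 0.7807 bits.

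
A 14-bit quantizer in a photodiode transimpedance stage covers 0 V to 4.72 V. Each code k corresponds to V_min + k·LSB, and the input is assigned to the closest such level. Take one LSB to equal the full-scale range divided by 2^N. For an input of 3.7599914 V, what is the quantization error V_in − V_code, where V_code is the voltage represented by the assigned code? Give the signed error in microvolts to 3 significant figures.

Full-scale range = 4.72 V. LSB = 4.72 V / 2^14 ≈ 288.1 µV.
(V_in − V_min)/LSB = (3.7599914 − (0)) × 16384/4.72 = 13051.6312 → nearest code k = 13052.
Reconstructed level: 0 + 13052 × 4.72/16384 V = 3.7600976563 V.
e = 3.7599914 − (3.7600976563) = −106 µV.

−106 µV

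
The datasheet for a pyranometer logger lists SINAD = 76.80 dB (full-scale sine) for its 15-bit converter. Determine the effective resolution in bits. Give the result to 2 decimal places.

ENOB = (76.80 − 1.76)/6.02 = 12.4651 bits.

12.47 bits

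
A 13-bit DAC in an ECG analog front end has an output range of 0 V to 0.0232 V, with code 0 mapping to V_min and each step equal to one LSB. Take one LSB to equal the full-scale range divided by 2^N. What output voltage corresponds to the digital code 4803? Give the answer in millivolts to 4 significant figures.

13.60 mV

V_FS = 0.0232 V. LSB = 0.0232 V / 2^13.
V_out = 0 + 4803 × (0.0232/8192) V
      = 0 + 0.0136022 = 0.0136022 V.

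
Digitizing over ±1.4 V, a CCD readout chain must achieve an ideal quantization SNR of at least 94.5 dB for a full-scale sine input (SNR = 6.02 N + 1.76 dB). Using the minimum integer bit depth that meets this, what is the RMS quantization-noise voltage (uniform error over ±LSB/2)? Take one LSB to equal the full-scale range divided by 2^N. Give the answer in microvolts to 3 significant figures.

12.3 µV

Full-scale range = 1.4 V − (-1.4 V) = 2.8 V.
N ≥ (94.5 − 1.76)/6.02 = 15.405 → N_min = 16.
LSB = 2.8 V ÷ 2^16 = 2.8/65536 V = 42.725 µV.
σ_q = LSB/√12 = 42.725 µV/3.4641 = 12.3 µV.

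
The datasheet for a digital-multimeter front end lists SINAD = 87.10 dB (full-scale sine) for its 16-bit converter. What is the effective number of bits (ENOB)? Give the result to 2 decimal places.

14.18 bits

ENOB = (SINAD − 1.76) / 6.02 = (87.10 − 1.76) / 6.02 = 85.34 / 6.02 = 14.1761.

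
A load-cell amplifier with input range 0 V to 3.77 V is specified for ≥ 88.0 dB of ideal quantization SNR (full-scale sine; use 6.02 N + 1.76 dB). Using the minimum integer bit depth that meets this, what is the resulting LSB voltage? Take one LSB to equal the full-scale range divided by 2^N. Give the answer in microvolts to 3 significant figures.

115 µV

V_FS = 3.77 V.
Required N = ⌈(88.0 − 1.76)/6.02⌉ = ⌈14.326⌉ = 15.
LSB = 3.77 V / 2^15 = 115 µV.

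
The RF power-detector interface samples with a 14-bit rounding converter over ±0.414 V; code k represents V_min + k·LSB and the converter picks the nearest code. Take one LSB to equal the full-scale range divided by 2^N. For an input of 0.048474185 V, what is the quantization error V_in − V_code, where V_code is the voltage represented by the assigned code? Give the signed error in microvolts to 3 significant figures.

+9.10 µV

Span: 0.414 V − (-0.414 V) = 0.828 V. LSB = 0.828 V / 2^14 ≈ 50.54 µV.
(V_in − V_min)/LSB = (0.048474185 − (-0.414)) × 16384/0.828 = 9151.1800 → nearest code k = 9151.
V_code = V_min + k × range/2^14 = -0.414 + 9151 × 0.828/16384 = 0.048465087891 V.
e = 0.048474185 − (0.048465087891) = +9.10 µV.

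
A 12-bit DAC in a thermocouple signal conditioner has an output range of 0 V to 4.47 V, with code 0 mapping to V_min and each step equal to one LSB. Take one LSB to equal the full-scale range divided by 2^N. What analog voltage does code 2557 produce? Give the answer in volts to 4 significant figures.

Span = 4.47 V. LSB = 4.47 V / 2^12.
V_out = 0 + 2557 × (4.47/4096) V
      = 0 V + 2.79048 V = 2.79048 V.

2.790 V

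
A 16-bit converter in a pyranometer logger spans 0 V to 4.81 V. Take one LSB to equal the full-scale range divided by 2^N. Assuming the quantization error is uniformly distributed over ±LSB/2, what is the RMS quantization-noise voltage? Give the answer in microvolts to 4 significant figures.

V_FS = 4.81 V.
LSB = 4.81 V ÷ 2^16 = 4.81/65536 V = 73.3948 µV.
For a uniform distribution on [−LSB/2, +LSB/2], V_rms = LSB/√12 = 73.3948 µV/3.4641 = 21.19 µV.

21.19 µV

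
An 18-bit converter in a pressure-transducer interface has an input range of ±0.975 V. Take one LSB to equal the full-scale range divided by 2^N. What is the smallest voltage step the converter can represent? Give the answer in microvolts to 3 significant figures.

Full-scale range = 0.975 V − (-0.975 V) = 1.95 V.
2^18 = 262144 levels.
LSB = 1.95 V ÷ 2^18 = 1.95/262144 V = 7.44 µV.

7.44 µV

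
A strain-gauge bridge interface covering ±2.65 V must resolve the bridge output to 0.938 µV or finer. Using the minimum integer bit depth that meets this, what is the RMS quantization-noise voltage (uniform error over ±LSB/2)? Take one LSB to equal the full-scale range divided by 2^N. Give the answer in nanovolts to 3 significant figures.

182 nV

Range = 2.65 − (-2.65) = 5.3 V.
Levels needed ≥ 5.3/0.938 µV = 5.650e6. 2^23 = 8388608 suffices, so N_min = 23.
One LSB is 5.3 V / 8388608 = 0.63181 µV.
V_rms = LSB/√12 = 182 nV.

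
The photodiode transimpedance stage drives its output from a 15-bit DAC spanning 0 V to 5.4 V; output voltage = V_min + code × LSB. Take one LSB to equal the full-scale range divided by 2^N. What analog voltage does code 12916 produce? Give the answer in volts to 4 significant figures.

2.128 V

Span = 5.4 V. LSB = 5.4 V / 2^15.
V_out = 0 + 12916 × (5.4/32768) V
      = 0 + 2.12849 = 2.12849 V.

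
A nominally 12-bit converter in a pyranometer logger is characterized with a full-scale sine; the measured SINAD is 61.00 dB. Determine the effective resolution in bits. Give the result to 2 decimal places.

Inverting SNR = 6.02 N + 1.76: N_eff = (61.00 − 1.76)/6.02 = 9.8405.

9.84 bits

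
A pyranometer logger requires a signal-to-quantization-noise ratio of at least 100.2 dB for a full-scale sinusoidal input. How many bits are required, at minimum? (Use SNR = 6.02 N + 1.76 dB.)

17 bits

Solving 6.02 N ≥ 100.2 − 1.76: N ≥ 16.352. Round up → N = 17.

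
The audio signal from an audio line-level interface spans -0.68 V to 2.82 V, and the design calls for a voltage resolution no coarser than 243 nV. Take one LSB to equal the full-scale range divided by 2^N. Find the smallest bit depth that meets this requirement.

24 bits

Span: 2.82 V − (-0.68 V) = 3.5 V.
Levels needed ≥ 3.5/243 nV = 1.440e7. 2^24 = 16777216 suffices, so N_min = 24.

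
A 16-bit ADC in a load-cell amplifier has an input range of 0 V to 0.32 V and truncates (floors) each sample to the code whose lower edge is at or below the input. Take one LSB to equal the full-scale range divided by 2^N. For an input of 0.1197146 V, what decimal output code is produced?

Span = 0.32 V. LSB = 0.32 V / 2^16 ≈ 4.883 µV.
(V_in − V_min) × 2^16/range = (0.1197146 − (0)) × 65536/0.32 = 24517.550.
Floor → code = 24517.

24517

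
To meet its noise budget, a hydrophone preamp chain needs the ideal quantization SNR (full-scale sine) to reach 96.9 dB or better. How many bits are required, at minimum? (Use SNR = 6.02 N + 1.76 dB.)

16 bits

6.02 N + 1.76 ≥ 96.9 gives N ≥ 15.804, so the minimum integer is 16.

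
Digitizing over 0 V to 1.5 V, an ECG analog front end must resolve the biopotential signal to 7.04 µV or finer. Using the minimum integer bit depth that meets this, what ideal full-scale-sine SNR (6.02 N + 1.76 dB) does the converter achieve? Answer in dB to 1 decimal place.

Range is 1.5 V.
Levels needed ≥ 1.5/7.04 µV = 213100. 2^18 = 262144 suffices, so N_min = 18.
6.02(18) + 1.76 = 110.12 dB.

110.1 dB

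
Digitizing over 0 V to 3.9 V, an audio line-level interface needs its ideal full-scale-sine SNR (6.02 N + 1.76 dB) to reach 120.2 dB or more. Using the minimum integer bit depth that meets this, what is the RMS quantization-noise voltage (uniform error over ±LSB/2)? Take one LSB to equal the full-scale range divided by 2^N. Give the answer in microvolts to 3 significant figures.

V_FS = 3.9 V.
N ≥ (120.2 − 1.76)/6.02 = 19.674 → N_min = 20.
One LSB is 3.9 V / 1048576 = 3.7193 µV.
V_rms = LSB/√12 = 1.07 µV.

1.07 µV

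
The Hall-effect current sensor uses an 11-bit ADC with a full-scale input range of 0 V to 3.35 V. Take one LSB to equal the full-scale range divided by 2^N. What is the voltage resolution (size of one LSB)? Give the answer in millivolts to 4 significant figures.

1.636 mV

Full-scale range = 3.35 V.
Number of codes = 2^11 = 2048.
LSB = 3.35 V ÷ 2^11 = 3.35/2048 V = 1.636 mV.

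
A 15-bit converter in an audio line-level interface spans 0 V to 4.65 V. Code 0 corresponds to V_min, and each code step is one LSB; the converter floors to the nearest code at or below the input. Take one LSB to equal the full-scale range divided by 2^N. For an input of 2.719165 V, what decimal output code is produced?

19161

Full-scale range = 4.65 V. LSB = 4.65 V / 2^15 ≈ 141.9 µV.
code = ⌊(V_in − V_min)/LSB⌋ = ⌊(V_in − V_min) × 2^15 / range⌋
     = ⌊(2.719165 − (0)) × 32768 / 4.65⌋ = ⌊2.719165 × 32768/4.65⌋
     = ⌊19161.634⌋ = 19161.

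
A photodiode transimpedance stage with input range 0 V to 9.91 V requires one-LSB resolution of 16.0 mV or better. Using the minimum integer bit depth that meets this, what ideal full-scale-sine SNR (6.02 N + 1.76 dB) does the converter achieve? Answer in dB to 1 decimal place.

V_FS = 9.91 V.
9.91 V / 16.0 mV = 619.4. Since 2^9 = 512 and 2^10 = 1024, N = 10.
SNR = 6.02 × 10 + 1.76 = 61.96 dB.

62.0 dB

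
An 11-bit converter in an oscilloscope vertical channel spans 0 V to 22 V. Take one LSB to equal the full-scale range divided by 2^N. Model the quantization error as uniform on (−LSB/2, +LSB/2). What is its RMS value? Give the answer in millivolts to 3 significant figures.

V_FS = 22 V.
One LSB is 22 V / 2048 = 10.742 mV.
V_rms = LSB/√12 = 10.742 mV / √12 = 3.10 mV.

3.10 mV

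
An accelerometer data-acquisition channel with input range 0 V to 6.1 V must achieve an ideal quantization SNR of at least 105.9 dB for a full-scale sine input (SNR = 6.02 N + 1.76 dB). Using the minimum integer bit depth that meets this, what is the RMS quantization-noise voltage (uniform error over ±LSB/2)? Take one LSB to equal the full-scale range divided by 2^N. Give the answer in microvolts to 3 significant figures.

Full-scale range = 6.1 V.
N ≥ (105.9 − 1.76)/6.02 = 17.299 → N_min = 18.
One LSB is 6.1 V / 262144 = 23.270 µV.
σ_q = LSB/√12 = 23.270 µV/3.4641 = 6.72 µV.

6.72 µV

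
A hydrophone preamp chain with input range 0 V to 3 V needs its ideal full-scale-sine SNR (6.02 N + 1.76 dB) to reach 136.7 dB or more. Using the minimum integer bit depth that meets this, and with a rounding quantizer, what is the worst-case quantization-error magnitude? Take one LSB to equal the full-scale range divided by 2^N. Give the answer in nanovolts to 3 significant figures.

Full-scale range = 3 V.
Solving 6.02 N ≥ 136.7 − 1.76: N ≥ 22.415. Round up → N = 23.
LSB = 3 V ÷ 2^23 = 3/8388608 V = 357.63 nV.
Half an LSB is 179 nV.

179 nV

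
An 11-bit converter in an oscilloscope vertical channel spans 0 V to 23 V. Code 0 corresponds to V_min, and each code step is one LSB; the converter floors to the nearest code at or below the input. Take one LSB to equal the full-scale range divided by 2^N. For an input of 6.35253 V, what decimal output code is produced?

565

Span = 23 V. LSB = 23 V / 2^11 ≈ 11.23 mV.
(V_in − V_min) × 2^11/range = (6.35253 − (0)) × 2048/23 = 565.651.
Floor → code = 565.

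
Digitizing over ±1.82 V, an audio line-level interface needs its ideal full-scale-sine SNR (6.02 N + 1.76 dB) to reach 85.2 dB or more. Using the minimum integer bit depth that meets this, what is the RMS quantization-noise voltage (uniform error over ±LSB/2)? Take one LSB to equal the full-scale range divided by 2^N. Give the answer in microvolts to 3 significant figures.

Span: 1.82 V − (-1.82 V) = 3.64 V.
6.02 N + 1.76 ≥ 85.2 gives N ≥ 13.860, so the minimum integer is 14.
One LSB is 3.64 V / 16384 = 222.17 µV.
V_rms = LSB/√12 = 64.1 µV.

64.1 µV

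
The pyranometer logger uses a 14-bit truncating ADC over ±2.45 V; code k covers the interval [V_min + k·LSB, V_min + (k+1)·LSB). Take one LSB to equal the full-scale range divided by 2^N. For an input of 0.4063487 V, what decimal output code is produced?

The full-scale span is 2.45 − (-2.45) = 4.9 V. LSB = 4.9 V / 2^14 ≈ 299.1 µV.
(V_in − V_min) × 2^14/range = (0.4063487 − (-2.45)) × 16384/4.9 = 9550.697.
Floor → code = 9550.

9550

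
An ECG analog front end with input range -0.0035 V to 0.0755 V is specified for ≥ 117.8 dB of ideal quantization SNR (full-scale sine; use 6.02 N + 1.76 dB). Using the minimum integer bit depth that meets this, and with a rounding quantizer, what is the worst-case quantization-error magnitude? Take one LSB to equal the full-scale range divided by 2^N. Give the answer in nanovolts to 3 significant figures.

37.7 nV

Range = 0.0755 − (-0.0035) = 0.079 V.
N ≥ (117.8 − 1.76)/6.02 = 19.276 → N_min = 20.
LSB = 0.079 V / 2^20 = 75.340 nV.
Half an LSB is 37.7 nV.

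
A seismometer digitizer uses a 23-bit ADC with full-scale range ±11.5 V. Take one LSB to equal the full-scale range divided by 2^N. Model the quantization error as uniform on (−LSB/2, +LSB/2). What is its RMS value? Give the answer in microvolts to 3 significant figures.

0.791 µV

Full-scale range = 11.5 V − (-11.5 V) = 23 V.
LSB = 23 V ÷ 2^23 = 23/8388608 V = 2.7418 µV.
σ_q = LSB/√12 = 2.7418 µV/3.4641 = 0.791 µV.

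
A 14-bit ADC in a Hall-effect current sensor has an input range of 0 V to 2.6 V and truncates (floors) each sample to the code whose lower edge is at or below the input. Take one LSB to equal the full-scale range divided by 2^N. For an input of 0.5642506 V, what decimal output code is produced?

Range is 2.6 V. LSB = 2.6 V / 2^14 ≈ 158.7 µV.
V_in − V_min = 0.5642506 − (0) = 0.5642506 V.
Divide by LSB: 0.5642506 × 16384/2.6 = 3555.6469.
Truncating gives code 3555.

3555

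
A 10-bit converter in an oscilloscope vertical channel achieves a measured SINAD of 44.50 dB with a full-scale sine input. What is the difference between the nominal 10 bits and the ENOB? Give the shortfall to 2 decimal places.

N_eff = (44.50 − 1.76)/6.02 = 7.0997 bits.
10 − 7.0997 = 2.90 bits below nominal.

2.90 bits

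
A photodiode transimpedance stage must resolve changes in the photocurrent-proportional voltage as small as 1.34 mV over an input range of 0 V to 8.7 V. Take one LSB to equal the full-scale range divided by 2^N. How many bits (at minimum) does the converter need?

Range is 8.7 V.
8.7 V / 1.34 mV = 6493. Since 2^12 = 4096 and 2^13 = 8192, N = 13.

13 bits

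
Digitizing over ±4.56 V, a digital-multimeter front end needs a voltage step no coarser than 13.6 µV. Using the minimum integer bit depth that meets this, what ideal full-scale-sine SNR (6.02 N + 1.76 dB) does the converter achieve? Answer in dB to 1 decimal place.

122.2 dB

Full-scale range = 4.56 V − (-4.56 V) = 9.12 V.
Need 2^N ≥ 9.12 V / 13.6 µV = 670600 → N_min = 20.
6.02(20) + 1.76 = 122.16 dB.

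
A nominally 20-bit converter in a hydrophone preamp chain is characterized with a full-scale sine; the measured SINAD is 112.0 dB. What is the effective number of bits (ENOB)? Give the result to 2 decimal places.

18.31 bits

ENOB = (SINAD − 1.76) / 6.02 = (112.0 − 1.76) / 6.02 = 110.24 / 6.02 = 18.3123.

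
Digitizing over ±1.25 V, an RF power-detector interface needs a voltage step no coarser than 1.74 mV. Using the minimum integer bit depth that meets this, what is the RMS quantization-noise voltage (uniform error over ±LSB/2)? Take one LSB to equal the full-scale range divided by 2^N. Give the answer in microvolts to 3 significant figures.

352 µV

Span: 1.25 V − (-1.25 V) = 2.5 V.
2.5 V / 1.74 mV = 1437. Since 2^10 = 1024 and 2^11 = 2048, N = 11.
LSB = 2.5 V ÷ 2^11 = 2.5/2048 V = 1.2207 mV.
V_rms = LSB/√12 = 352 µV.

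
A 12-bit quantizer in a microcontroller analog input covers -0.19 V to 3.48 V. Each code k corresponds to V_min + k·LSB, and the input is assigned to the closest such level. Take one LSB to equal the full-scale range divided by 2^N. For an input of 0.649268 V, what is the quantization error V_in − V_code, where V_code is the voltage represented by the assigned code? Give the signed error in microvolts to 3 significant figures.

−280 µV

Full-scale range = 3.48 V − (-0.19 V) = 3.67 V. LSB = 3.67 V / 2^12 ≈ 0.8960 mV.
Position in LSBs: (0.649268 − (-0.19)) × 4096/3.67 = 936.6871; rounding gives k = 937.
Reconstructed level: -0.19 + 937 × 3.67/4096 V = 0.6495483398 V.
Error = V_in − V_code = 0.649268 − (0.6495483398) = −280 µV.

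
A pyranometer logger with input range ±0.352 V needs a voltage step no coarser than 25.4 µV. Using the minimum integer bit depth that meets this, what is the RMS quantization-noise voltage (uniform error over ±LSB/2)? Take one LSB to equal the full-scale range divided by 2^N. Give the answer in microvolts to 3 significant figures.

6.20 µV

Span: 0.352 V − (-0.352 V) = 0.704 V.
0.704 V / 25.4 µV = 27720. Since 2^14 = 16384 and 2^15 = 32768, N = 15.
LSB = 0.704 V ÷ 2^15 = 0.704/32768 V = 21.484 µV.
RMS noise = LSB/√12 = 6.20 µV.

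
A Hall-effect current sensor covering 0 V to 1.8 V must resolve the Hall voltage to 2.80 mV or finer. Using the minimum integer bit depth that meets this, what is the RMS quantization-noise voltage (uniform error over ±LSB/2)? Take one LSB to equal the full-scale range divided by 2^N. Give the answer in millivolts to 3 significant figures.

0.507 mV

V_FS = 1.8 V.
Levels needed ≥ 1.8/2.80 mV = 642.9. 2^10 = 1024 suffices, so N_min = 10.
One LSB is 1.8 V / 1024 = 1.7578 mV.
V_rms = LSB/√12 = 0.507 mV.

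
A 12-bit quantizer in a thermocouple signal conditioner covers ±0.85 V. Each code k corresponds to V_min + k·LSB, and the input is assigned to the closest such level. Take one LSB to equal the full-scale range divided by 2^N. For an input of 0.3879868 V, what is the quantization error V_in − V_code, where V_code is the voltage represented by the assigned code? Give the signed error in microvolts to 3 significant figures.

Range = 0.85 − (-0.85) = 1.7 V. LSB = 1.7 V / 2^12 ≈ 415.0 µV.
Position in LSBs: (0.3879868 − (-0.85)) × 4096/1.7 = 2982.8200; rounding gives k = 2983.
V_code = -0.85 + (2983/4096) × 1.7 = 0.3880615234 V.
Error = V_in − V_code = 0.3879868 − (0.3880615234) = −74.7 µV.

−74.7 µV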